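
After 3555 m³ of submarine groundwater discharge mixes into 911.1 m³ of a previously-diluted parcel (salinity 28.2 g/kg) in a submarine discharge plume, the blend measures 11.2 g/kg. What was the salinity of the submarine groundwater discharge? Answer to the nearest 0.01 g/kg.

6.84 g/kg

Salt balance: 911.1×28.2 + 3,555×S = 4,466.1×11.2
25,693.02 + 3,555·S = 50,020.32
S = (50,020.32 − 25,693.02) / 3,555 = 6.8431 g/kg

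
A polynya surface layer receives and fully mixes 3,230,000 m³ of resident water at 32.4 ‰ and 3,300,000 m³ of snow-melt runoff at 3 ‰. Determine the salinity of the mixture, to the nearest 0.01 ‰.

17.54 ‰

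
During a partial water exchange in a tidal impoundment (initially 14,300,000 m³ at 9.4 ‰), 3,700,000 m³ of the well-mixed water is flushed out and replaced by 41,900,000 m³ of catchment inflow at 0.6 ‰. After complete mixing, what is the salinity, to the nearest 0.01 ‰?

2.38 ‰

Remaining after removal: 10,600,000 m³ at 9.4 ‰ (salt = 99,640,000)
After addition: salt = 99,640,000 + 41,900,000×0.6 = 124,780,000; volume = 52,500,000 m³
S = 124,780,000 / 52,500,000 = 2.3768 ‰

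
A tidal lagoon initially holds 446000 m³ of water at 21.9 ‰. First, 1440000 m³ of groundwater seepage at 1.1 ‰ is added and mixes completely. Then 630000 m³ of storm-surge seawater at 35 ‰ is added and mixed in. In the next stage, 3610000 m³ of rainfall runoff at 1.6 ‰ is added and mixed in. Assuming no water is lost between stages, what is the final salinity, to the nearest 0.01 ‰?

6.40 ‰

Total salt / total volume:
Initial salt = 446,000×21.9 = 9,767,400
After stage 1: salt = 9,767,400 + 1,440,000×1.1 = 11,351,400; volume = 1,886,000 m³; S = 6.019 ‰
After stage 2: salt = 11,351,400 + 630,000×35 = 33,401,400; volume = 2,516,000 m³; S = 13.276 ‰
After stage 3: salt = 33,401,400 + 3,610,000×1.6 = 39,177,400; volume = 6,126,000 m³
S = 39,177,400 / 6,126,000 = 6.3953 ‰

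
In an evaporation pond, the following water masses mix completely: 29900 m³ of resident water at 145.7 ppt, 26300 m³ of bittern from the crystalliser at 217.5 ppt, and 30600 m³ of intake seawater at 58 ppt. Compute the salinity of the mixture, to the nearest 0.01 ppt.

Weighted by volume,
salt = 29,900×145.7 + 26,300×217.5 + 30,600×58 = 4,356,430 + 5,720,250 + 1,774,800 = 11,851,480
volume = 29,900 + 26,300 + 30,600 = 86,800 m³
S = 11,851,480 / 86,800 = 136.5378 ppt

136.54 ppt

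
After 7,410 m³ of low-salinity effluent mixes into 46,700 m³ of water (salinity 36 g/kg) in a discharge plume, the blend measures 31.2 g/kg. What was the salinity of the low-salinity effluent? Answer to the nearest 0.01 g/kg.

Salt balance: 46,700×36 + 7,410×S = 54,110×31.2
1,681,200 + 7,410·S = 1,688,232
S = (1,688,232 − 1,681,200) / 7,410 = 0.949 g/kg

0.95 g/kg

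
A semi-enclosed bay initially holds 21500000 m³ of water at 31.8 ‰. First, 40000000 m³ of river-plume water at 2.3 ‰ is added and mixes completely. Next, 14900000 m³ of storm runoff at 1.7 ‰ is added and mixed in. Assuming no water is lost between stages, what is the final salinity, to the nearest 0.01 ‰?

10.48 ‰

Weighted by volume,
Initial salt = 21,500,000×31.8 = 683,700,000
After stage 1: salt = 683,700,000 + 40,000,000×2.3 = 775,700,000; volume = 61,500,000 m³; S = 12.613 ‰
After stage 2: salt = 775,700,000 + 14,900,000×1.7 = 801,030,000; volume = 76,400,000 m³
S = 801,030,000 / 76,400,000 = 10.4847 ‰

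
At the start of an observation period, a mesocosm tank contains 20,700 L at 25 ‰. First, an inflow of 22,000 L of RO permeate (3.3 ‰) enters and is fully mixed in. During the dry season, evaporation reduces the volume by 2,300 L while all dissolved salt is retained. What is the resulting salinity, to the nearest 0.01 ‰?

After mixing: salt = 20,700×25 + 22,000×3.3 = 590,100; volume = 42,700 L
After evaporation: salt unchanged = 590,100; volume = 42,700 − 2,300 = 40,400 L
S = 590,100 / 40,400 = 14.6064 ‰

14.61 ‰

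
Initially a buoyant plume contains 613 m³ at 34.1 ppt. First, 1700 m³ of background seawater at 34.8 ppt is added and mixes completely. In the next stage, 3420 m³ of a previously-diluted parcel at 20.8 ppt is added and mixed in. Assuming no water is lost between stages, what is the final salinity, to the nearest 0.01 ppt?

Conserving salt mass:
Initial salt = 613×34.1 = 20,903.3
After stage 1: salt = 20,903.3 + 1,700×34.8 = 80,063.3; volume = 2,313 m³; S = 34.614 ppt
After stage 2: salt = 80,063.3 + 3,420×20.8 = 151,199.3; volume = 5,733 m³
S = 151,199.3 / 5,733 = 26.3735 ppt

26.37 ppt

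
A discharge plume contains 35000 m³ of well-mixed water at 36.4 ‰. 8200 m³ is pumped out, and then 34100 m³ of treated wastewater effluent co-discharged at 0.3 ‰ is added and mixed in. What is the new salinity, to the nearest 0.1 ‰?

16.2 ‰

Remaining after removal: 26,800 m³ at 36.4 ‰ (salt = 975,520)
After addition: salt = 975,520 + 34,100×0.3 = 985,750; volume = 60,900 m³
S = 985,750 / 60,900 = 16.1864 ‰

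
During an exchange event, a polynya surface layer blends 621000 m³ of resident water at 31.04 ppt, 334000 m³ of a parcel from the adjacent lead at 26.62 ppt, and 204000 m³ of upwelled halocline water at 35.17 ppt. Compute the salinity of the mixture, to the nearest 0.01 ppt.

Salt balance:
salt = 621,000×31.04 + 334,000×26.62 + 204,000×35.17 = 19,275,840 + 8,891,080 + 7,174,680 = 35,341,600
volume = 621,000 + 334,000 + 204,000 = 1,159,000 m³
S = 35,341,600 / 1,159,000 = 30.4932 ppt

30.49 ppt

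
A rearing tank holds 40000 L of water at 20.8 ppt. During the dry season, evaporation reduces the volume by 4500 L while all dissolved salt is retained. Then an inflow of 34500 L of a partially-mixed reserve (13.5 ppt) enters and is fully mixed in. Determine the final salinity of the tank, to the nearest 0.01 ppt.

18.54 ppt

After evaporation: salt = 40,000×20.8 = 832,000; volume = 40,000 − 4,500 = 35,500 L
After mixing: salt = 832,000 + 34,500×13.5 = 1,297,750; volume = 35,500 + 34,500 = 70,000 L
S = 1,297,750 / 70,000 = 18.5393 ppt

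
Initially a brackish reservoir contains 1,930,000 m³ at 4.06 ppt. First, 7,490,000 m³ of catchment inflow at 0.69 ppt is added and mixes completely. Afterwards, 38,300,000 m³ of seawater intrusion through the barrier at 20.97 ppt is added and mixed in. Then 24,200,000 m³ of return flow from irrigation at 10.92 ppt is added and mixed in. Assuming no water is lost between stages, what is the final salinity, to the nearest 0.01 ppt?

15.02 ppt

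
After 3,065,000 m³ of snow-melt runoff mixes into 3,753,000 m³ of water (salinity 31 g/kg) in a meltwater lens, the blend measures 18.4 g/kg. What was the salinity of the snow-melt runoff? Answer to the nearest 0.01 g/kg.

2.97 g/kg

Salt balance: 3,753,000×31 + 3,065,000×S = 6,818,000×18.4
116,343,000 + 3,065,000·S = 125,451,200
S = (125,451,200 − 116,343,000) / 3,065,000 = 2.9717 g/kg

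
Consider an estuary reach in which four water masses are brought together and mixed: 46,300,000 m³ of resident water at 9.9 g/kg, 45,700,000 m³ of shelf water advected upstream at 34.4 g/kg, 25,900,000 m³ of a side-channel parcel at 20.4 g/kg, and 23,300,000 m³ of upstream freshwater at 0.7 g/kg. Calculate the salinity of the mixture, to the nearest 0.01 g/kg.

18.24 g/kg

By conservation of dissolved salt,
salt = 46,300,000×9.9 + 45,700,000×34.4 + 25,900,000×20.4 + 23,300,000×0.7 = 458,370,000 + 1,572,080,000 + 528,360,000 + 16,310,000 = 2,575,120,000
volume = 46,300,000 + 45,700,000 + 25,900,000 + 23,300,000 = 141,200,000 m³
S = 2,575,120,000 / 141,200,000 = 18.2374 g/kg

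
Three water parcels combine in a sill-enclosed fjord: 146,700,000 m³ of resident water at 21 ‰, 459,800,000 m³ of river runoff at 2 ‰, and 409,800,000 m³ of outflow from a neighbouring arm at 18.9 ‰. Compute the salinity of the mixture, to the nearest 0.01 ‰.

11.56 ‰

Salt balance:
salt = 146,700,000×21 + 459,800,000×2 + 409,800,000×18.9 = 3,080,700,000 + 919,600,000 + 7,745,220,000 = 11,745,520,000
volume = 146,700,000 + 459,800,000 + 409,800,000 = 1,016,300,000 m³
S = 11,745,520,000 / 1,016,300,000 = 11.5571 ‰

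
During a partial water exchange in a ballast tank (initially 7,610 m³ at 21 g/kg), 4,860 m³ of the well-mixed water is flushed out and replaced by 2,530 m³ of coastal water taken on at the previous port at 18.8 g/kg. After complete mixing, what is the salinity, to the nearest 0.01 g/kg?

19.95 g/kg

Remaining after removal: 2,750 m³ at 21 g/kg (salt = 57,750)
After addition: salt = 57,750 + 2,530×18.8 = 105,314; volume = 5,280 m³
S = 105,314 / 5,280 = 19.9458 g/kg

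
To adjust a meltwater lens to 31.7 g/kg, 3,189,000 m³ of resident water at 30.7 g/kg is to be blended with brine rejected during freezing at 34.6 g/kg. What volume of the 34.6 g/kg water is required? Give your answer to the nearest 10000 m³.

1100000 m³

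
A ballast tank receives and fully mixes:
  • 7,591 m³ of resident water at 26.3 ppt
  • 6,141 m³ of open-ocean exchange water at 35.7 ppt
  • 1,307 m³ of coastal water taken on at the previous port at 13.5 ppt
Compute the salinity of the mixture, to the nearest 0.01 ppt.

29.03 ppt

Salt balance:
salt = 7,591×26.3 + 6,141×35.7 + 1,307×13.5 = 199,643.3 + 219,233.7 + 17,644.5 = 436,521.5
volume = 7,591 + 6,141 + 1,307 = 15,039 m³
S = 436,521.5 / 15,039 = 29.026 ppt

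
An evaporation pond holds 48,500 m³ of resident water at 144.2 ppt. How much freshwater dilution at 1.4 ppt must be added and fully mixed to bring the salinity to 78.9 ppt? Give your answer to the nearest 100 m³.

Salt balance: 48,500×144.2 + V×1.4 = (48,500+V)×78.9
6,993,700 + 1.4V = 3,826,650 + 78.9V
3,167,050 = 77.5V
V = 40,865.16 m³

40900 m³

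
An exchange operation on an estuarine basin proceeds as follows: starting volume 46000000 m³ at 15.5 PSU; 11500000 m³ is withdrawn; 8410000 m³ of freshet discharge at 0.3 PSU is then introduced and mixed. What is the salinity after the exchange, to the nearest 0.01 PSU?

12.52 PSU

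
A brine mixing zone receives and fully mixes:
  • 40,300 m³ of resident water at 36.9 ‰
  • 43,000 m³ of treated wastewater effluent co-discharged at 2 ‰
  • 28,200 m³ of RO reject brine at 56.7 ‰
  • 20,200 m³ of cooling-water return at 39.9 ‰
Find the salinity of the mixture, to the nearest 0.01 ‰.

30.20 ‰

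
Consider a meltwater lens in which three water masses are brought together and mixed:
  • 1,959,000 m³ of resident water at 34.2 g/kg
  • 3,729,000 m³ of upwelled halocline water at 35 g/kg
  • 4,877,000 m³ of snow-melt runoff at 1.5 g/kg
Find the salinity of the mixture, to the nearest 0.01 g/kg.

19.39 g/kg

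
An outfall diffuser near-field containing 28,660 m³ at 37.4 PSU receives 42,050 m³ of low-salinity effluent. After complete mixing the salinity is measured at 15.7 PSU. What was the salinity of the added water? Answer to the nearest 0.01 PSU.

Salt balance: 28,660×37.4 + 42,050×S = 70,710×15.7
1,071,884 + 42,050·S = 1,110,147
S = (1,110,147 − 1,071,884) / 42,050 = 0.9099 PSU

0.91 PSU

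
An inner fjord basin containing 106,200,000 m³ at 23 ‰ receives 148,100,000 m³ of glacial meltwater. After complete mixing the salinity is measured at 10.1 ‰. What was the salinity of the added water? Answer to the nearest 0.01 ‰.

0.85 ‰

Salt balance: 106,200,000×23 + 148,100,000×S = 254,300,000×10.1
2,442,600,000 + 148,100,000·S = 2,568,430,000
S = (2,568,430,000 − 2,442,600,000) / 148,100,000 = 0.8496 ‰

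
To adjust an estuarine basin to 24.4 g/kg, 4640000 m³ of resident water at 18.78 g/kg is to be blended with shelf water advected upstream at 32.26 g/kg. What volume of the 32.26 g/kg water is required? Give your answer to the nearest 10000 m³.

3320000 m³

Salt balance: 4,640,000×18.78 + V×32.26 = (4,640,000+V)×24.4
87,139,200 + 32.26V = 113,216,000 + 24.4V
26,076,800 = 7.86V
V = 3,317,659.03 m³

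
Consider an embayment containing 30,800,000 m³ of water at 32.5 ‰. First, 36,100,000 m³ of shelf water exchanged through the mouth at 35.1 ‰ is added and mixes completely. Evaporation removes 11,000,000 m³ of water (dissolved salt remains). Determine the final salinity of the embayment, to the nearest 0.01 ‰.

After mixing: salt = 30,800,000×32.5 + 36,100,000×35.1 = 2,268,110,000; volume = 66,900,000 m³
After evaporation: salt unchanged = 2,268,110,000; volume = 66,900,000 − 11,000,000 = 55,900,000 m³
S = 2,268,110,000 / 55,900,000 = 40.5744 ‰

40.57 ‰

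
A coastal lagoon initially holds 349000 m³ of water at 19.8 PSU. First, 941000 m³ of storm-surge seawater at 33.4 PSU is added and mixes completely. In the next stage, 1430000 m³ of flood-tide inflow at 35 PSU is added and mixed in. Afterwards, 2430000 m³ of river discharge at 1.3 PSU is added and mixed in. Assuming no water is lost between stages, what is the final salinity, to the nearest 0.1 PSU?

Mass of salt is conserved:
Initial salt = 349,000×19.8 = 6,910,200
After stage 1: salt = 6,910,200 + 941,000×33.4 = 38,339,600; volume = 1,290,000 m³; S = 29.721 PSU
After stage 2: salt = 38,339,600 + 1,430,000×35 = 88,389,600; volume = 2,720,000 m³; S = 32.496 PSU
After stage 3: salt = 88,389,600 + 2,430,000×1.3 = 91,548,600; volume = 5,150,000 m³
S = 91,548,600 / 5,150,000 = 17.7764 PSU

17.8 PSU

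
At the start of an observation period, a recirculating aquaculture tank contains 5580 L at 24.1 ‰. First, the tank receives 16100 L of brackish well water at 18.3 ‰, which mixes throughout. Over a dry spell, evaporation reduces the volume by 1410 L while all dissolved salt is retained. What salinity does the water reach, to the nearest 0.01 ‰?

21.17 ‰

After mixing: salt = 5,580×24.1 + 16,100×18.3 = 429,108; volume = 21,680 L
After evaporation: salt unchanged = 429,108; volume = 21,680 − 1,410 = 20,270 L
S = 429,108 / 20,270 = 21.1696 ‰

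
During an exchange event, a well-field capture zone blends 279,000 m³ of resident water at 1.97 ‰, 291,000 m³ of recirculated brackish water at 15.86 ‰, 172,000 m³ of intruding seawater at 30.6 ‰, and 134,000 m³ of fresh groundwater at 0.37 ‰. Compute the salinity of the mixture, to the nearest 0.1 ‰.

Mass of salt is conserved:
salt = 279,000×1.97 + 291,000×15.86 + 172,000×30.6 + 134,000×0.37 = 549,630 + 4,615,260 + 5,263,200 + 49,580 = 10,477,670
volume = 279,000 + 291,000 + 172,000 + 134,000 = 876,000 m³
S = 10,477,670 / 876,000 = 11.961 ‰

12.0 ‰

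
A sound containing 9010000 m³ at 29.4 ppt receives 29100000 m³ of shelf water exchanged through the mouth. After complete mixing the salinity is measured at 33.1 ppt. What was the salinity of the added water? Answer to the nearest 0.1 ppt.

34.2 ppt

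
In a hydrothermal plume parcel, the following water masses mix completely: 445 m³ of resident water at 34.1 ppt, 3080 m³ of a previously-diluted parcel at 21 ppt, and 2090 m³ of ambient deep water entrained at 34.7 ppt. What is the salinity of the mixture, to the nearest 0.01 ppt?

By conservation of dissolved salt,
salt = 445×34.1 + 3,080×21 + 2,090×34.7 = 15,174.5 + 64,680 + 72,523 = 152,377.5
volume = 445 + 3,080 + 2,090 = 5,615 m³
S = 152,377.5 / 5,615 = 27.1376 ppt

27.14 ppt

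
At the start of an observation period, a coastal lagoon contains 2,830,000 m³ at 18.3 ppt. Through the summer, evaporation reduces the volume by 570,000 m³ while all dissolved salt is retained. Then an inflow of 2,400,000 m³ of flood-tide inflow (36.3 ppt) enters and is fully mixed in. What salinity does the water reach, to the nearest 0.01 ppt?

29.81 ppt

After evaporation: salt = 2,830,000×18.3 = 51,789,000; volume = 2,830,000 − 570,000 = 2,260,000 m³
After mixing: salt = 51,789,000 + 2,400,000×36.3 = 138,909,000; volume = 2,260,000 + 2,400,000 = 4,660,000 m³
S = 138,909,000 / 4,660,000 = 29.8088 ppt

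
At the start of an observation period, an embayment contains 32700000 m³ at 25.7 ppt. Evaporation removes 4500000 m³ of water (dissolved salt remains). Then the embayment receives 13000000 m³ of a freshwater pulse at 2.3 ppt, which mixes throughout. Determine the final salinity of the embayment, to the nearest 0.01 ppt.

After evaporation: salt = 32,700,000×25.7 = 840,390,000; volume = 32,700,000 − 4,500,000 = 28,200,000 m³
After mixing: salt = 840,390,000 + 13,000,000×2.3 = 870,290,000; volume = 28,200,000 + 13,000,000 = 41,200,000 m³
S = 870,290,000 / 41,200,000 = 21.1235 ppt

21.12 ppt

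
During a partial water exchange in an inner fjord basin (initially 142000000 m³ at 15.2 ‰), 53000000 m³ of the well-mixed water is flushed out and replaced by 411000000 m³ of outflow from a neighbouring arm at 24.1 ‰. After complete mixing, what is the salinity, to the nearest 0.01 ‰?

22.52 ‰

Remaining after removal: 89,000,000 m³ at 15.2 ‰ (salt = 1,352,800,000)
After addition: salt = 1,352,800,000 + 411,000,000×24.1 = 11,257,900,000; volume = 500,000,000 m³
S = 11,257,900,000 / 500,000,000 = 22.5158 ‰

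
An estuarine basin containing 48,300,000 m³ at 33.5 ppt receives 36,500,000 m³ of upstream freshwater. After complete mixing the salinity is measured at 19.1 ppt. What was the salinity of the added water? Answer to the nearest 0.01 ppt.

0.04 ppt

Salt balance: 48,300,000×33.5 + 36,500,000×S = 84,800,000×19.1
1,618,050,000 + 36,500,000·S = 1,619,680,000
S = (1,619,680,000 − 1,618,050,000) / 36,500,000 = 0.0447 ppt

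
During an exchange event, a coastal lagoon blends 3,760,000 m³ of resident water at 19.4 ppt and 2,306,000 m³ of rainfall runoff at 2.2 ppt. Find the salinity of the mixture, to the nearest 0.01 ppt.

12.86 ppt

Salt balance:
salt = 3,760,000×19.4 + 2,306,000×2.2 = 72,944,000 + 5,073,200 = 78,017,200
volume = 3,760,000 + 2,306,000 = 6,066,000 m³
S = 78,017,200 / 6,066,000 = 12.8614 ppt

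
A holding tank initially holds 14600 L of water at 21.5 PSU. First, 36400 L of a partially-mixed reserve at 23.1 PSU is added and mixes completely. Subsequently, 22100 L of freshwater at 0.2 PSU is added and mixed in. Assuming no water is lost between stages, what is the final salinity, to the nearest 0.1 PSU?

Mass of salt is conserved:
Initial salt = 14,600×21.5 = 313,900
After stage 1: salt = 313,900 + 36,400×23.1 = 1,154,740; volume = 51,000 L; S = 22.642 PSU
After stage 2: salt = 1,154,740 + 22,100×0.2 = 1,159,160; volume = 73,100 L
S = 1,159,160 / 73,100 = 15.8572 PSU

15.9 PSU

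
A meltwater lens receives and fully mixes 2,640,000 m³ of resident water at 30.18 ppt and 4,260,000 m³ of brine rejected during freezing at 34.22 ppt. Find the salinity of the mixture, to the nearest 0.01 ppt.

32.67 ppt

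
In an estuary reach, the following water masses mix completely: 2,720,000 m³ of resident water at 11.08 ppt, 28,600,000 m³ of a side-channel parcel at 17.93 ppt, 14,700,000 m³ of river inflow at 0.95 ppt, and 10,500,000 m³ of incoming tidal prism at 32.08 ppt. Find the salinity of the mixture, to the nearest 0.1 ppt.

15.8 ppt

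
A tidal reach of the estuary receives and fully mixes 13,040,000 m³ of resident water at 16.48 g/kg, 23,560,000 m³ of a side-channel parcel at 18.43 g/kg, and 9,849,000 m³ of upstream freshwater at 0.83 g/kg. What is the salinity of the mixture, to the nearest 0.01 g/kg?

Salt balance:
salt = 13,040,000×16.48 + 23,560,000×18.43 + 9,849,000×0.83 = 214,899,200 + 434,210,800 + 8,174,670 = 657,284,670
volume = 13,040,000 + 23,560,000 + 9,849,000 = 46,449,000 m³
S = 657,284,670 / 46,449,000 = 14.1507 g/kg

14.15 g/kg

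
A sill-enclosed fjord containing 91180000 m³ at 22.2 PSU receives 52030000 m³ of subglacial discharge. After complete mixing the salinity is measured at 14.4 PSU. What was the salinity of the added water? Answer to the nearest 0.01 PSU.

Salt balance: 91,180,000×22.2 + 52,030,000×S = 143,210,000×14.4
2,024,196,000 + 52,030,000·S = 2,062,224,000
S = (2,062,224,000 − 2,024,196,000) / 52,030,000 = 0.7309 PSU

0.73 PSU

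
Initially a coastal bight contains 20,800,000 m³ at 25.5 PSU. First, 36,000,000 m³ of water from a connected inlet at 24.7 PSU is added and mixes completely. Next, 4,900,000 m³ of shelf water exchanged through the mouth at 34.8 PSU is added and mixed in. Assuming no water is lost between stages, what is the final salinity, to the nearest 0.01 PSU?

25.77 PSU

Conserving salt mass:
Initial salt = 20,800,000×25.5 = 530,400,000
After stage 1: salt = 530,400,000 + 36,000,000×24.7 = 1,419,600,000; volume = 56,800,000 m³; S = 24.993 PSU
After stage 2: salt = 1,419,600,000 + 4,900,000×34.8 = 1,590,120,000; volume = 61,700,000 m³
S = 1,590,120,000 / 61,700,000 = 25.7718 PSU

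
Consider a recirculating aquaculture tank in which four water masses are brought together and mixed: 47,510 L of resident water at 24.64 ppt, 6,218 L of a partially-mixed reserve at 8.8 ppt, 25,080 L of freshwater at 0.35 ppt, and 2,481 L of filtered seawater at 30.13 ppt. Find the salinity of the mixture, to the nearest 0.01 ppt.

Mass of salt is conserved:
salt = 47,510×24.64 + 6,218×8.8 + 25,080×0.35 + 2,481×30.13 = 1,170,646.4 + 54,718.4 + 8,778 + 74,752.53 = 1,308,895.33
volume = 47,510 + 6,218 + 25,080 + 2,481 = 81,289 L
S = 1,308,895.33 / 81,289 = 16.1018 ppt

16.10 ppt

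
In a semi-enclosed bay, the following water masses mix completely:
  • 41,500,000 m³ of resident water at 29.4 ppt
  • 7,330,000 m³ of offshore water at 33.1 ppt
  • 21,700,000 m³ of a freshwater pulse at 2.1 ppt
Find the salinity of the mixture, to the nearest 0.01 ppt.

By conservation of dissolved salt,
salt = 41,500,000×29.4 + 7,330,000×33.1 + 21,700,000×2.1 = 1,220,100,000 + 242,623,000 + 45,570,000 = 1,508,293,000
volume = 41,500,000 + 7,330,000 + 21,700,000 = 70,530,000 m³
S = 1,508,293,000 / 70,530,000 = 21.3851 ppt

21.39 ppt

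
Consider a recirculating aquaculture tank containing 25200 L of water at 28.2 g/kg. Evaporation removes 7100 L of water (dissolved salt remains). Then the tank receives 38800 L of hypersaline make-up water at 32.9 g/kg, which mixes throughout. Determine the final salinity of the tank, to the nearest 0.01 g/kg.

34.92 g/kg

After evaporation: salt = 25,200×28.2 = 710,640; volume = 25,200 − 7,100 = 18,100 L
After mixing: salt = 710,640 + 38,800×32.9 = 1,987,160; volume = 18,100 + 38,800 = 56,900 L
S = 1,987,160 / 56,900 = 34.9237 g/kg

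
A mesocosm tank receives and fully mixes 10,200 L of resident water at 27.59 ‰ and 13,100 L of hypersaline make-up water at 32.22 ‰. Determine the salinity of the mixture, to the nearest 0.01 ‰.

30.19 ‰

Salt balance:
salt = 10,200×27.59 + 13,100×32.22 = 281,418 + 422,082 = 703,500
volume = 10,200 + 13,100 = 23,300 L
S = 703,500 / 23,300 = 30.1931 ‰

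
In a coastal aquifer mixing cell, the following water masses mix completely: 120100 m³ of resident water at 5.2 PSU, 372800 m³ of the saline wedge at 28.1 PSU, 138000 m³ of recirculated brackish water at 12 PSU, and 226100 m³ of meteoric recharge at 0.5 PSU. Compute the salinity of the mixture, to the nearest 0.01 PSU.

Weighted by volume,
salt = 120,100×5.2 + 372,800×28.1 + 138,000×12 + 226,100×0.5 = 624,520 + 10,475,680 + 1,656,000 + 113,050 = 12,869,250
volume = 120,100 + 372,800 + 138,000 + 226,100 = 857,000 m³
S = 12,869,250 / 857,000 = 15.0166 PSU

15.02 PSU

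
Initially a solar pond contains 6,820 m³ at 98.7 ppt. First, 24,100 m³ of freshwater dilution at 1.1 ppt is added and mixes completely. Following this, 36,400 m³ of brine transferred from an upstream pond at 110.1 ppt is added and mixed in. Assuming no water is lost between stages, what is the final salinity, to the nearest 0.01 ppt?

69.92 ppt

Salt balance:
Initial salt = 6,820×98.7 = 673,134
After stage 1: salt = 673,134 + 24,100×1.1 = 699,644; volume = 30,920 m³; S = 22.628 ppt
After stage 2: salt = 699,644 + 36,400×110.1 = 4,707,284; volume = 67,320 m³
S = 4,707,284 / 67,320 = 69.924 ppt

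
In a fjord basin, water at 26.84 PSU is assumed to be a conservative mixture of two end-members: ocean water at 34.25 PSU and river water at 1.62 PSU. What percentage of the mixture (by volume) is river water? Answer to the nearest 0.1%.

Let f be the freshwater fraction. Salt balance per unit volume:
f×1.62 + (1−f)×34.25 = 26.84
f = (34.25 − 26.84) / (34.25 − 1.62) = 7.41/32.63 = 0.2271

22.7%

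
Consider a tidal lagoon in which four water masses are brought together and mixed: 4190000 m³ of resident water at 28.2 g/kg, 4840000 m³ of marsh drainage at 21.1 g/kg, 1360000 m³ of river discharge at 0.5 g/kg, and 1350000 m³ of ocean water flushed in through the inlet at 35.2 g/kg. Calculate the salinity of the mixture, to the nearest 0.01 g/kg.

22.87 g/kg

By conservation of dissolved salt,
salt = 4,190,000×28.2 + 4,840,000×21.1 + 1,360,000×0.5 + 1,350,000×35.2 = 118,158,000 + 102,124,000 + 680,000 + 47,520,000 = 268,482,000
volume = 4,190,000 + 4,840,000 + 1,360,000 + 1,350,000 = 11,740,000 m³
S = 268,482,000 / 11,740,000 = 22.869 g/kg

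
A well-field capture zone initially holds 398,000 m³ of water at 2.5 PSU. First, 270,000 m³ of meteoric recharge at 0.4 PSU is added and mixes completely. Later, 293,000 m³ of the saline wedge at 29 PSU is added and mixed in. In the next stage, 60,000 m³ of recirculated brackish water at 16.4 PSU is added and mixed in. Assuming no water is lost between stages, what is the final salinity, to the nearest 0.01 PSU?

Conserving salt mass:
Initial salt = 398,000×2.5 = 995,000
After stage 1: salt = 995,000 + 270,000×0.4 = 1,103,000; volume = 668,000 m³; S = 1.651 PSU
After stage 2: salt = 1,103,000 + 293,000×29 = 9,600,000; volume = 961,000 m³; S = 9.99 PSU
After stage 3: salt = 9,600,000 + 60,000×16.4 = 10,584,000; volume = 1,021,000 m³
S = 10,584,000 / 1,021,000 = 10.3663 PSU

10.37 PSU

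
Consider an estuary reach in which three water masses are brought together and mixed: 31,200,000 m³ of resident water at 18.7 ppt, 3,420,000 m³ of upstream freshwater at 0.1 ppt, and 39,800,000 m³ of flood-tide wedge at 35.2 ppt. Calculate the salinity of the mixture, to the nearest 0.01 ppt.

26.67 ppt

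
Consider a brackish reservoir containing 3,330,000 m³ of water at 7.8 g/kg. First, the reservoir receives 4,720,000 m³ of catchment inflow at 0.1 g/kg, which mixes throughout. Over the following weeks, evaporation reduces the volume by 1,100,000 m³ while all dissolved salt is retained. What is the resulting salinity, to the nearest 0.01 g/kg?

3.81 g/kg

After mixing: salt = 3,330,000×7.8 + 4,720,000×0.1 = 26,446,000; volume = 8,050,000 m³
After evaporation: salt unchanged = 26,446,000; volume = 8,050,000 − 1,100,000 = 6,950,000 m³
S = 26,446,000 / 6,950,000 = 3.8052 g/kg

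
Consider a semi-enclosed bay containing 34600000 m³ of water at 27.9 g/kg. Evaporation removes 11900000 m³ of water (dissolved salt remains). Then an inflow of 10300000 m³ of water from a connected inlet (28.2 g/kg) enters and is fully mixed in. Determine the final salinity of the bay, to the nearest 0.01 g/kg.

After evaporation: salt = 34,600,000×27.9 = 965,340,000; volume = 34,600,000 − 11,900,000 = 22,700,000 m³
After mixing: salt = 965,340,000 + 10,300,000×28.2 = 1,255,800,000; volume = 22,700,000 + 10,300,000 = 33,000,000 m³
S = 1,255,800,000 / 33,000,000 = 38.0545 g/kg

38.05 g/kg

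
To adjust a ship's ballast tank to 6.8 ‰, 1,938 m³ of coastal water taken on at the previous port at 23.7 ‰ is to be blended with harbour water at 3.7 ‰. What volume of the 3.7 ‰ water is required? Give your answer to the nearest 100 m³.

10600 m³

Salt balance: 1,938×23.7 + V×3.7 = (1,938+V)×6.8
45,930.6 + 3.7V = 13,178.4 + 6.8V
32,752.2 = 3.1V
V = 10,565.23 m³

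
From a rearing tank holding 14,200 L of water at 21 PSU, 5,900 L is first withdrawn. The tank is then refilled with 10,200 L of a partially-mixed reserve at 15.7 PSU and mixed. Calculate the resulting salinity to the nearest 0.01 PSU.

Remaining after removal: 8,300 L at 21 PSU (salt = 174,300)
After addition: salt = 174,300 + 10,200×15.7 = 334,440; volume = 18,500 L
S = 334,440 / 18,500 = 18.0778 PSU

18.08 PSU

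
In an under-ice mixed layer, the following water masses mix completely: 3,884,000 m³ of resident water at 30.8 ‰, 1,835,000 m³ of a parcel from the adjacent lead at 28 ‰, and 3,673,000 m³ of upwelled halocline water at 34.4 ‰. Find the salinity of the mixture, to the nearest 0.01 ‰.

Mass of salt is conserved:
salt = 3,884,000×30.8 + 1,835,000×28 + 3,673,000×34.4 = 119,627,200 + 51,380,000 + 126,351,200 = 297,358,400
volume = 3,884,000 + 1,835,000 + 3,673,000 = 9,392,000 m³
S = 297,358,400 / 9,392,000 = 31.6608 ‰

31.66 ‰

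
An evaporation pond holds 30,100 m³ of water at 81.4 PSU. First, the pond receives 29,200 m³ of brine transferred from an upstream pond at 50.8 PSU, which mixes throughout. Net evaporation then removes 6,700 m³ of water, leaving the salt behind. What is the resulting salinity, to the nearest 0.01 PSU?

After mixing: salt = 30,100×81.4 + 29,200×50.8 = 3,933,500; volume = 59,300 m³
After evaporation: salt unchanged = 3,933,500; volume = 59,300 − 6,700 = 52,600 m³
S = 3,933,500 / 52,600 = 74.7814 PSU

74.78 PSU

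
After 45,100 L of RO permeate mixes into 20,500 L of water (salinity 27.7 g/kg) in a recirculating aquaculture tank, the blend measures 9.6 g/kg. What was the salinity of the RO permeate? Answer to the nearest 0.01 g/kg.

Salt balance: 20,500×27.7 + 45,100×S = 65,600×9.6
567,850 + 45,100·S = 629,760
S = (629,760 − 567,850) / 45,100 = 1.3727 g/kg

1.37 g/kg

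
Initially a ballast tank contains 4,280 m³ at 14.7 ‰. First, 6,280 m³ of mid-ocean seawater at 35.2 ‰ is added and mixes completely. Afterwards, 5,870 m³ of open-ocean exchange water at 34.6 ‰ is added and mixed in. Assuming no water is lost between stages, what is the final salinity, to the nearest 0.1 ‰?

29.6 ‰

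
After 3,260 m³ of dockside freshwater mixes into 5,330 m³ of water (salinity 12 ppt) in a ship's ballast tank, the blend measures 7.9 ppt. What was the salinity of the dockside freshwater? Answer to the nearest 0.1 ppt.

Salt balance: 5,330×12 + 3,260×S = 8,590×7.9
63,960 + 3,260·S = 67,861
S = (67,861 − 63,960) / 3,260 = 1.1966 ppt

1.2 ppt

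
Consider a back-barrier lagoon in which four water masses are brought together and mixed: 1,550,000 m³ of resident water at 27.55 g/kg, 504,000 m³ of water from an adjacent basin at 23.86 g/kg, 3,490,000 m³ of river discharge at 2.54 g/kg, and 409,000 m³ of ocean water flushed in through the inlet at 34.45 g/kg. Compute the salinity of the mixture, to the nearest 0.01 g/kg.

Total salt / total volume:
salt = 1,550,000×27.55 + 504,000×23.86 + 3,490,000×2.54 + 409,000×34.45 = 42,702,500 + 12,025,440 + 8,864,600 + 14,090,050 = 77,682,590
volume = 1,550,000 + 504,000 + 3,490,000 + 409,000 = 5,953,000 m³
S = 77,682,590 / 5,953,000 = 13.0493 g/kg

13.05 g/kg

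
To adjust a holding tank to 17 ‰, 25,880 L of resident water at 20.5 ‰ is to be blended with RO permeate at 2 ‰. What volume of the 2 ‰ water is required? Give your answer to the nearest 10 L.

6040 L

Salt balance: 25,880×20.5 + V×2 = (25,880+V)×17
530,540 + 2V = 439,960 + 17V
90,580 = 15V
V = 6,038.67 L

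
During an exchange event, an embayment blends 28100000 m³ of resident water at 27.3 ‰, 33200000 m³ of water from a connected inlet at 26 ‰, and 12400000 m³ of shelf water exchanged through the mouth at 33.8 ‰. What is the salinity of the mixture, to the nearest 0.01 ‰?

27.81 ‰

Mass of salt is conserved:
salt = 28,100,000×27.3 + 33,200,000×26 + 12,400,000×33.8 = 767,130,000 + 863,200,000 + 419,120,000 = 2,049,450,000
volume = 28,100,000 + 33,200,000 + 12,400,000 = 73,700,000 m³
S = 2,049,450,000 / 73,700,000 = 27.808 ‰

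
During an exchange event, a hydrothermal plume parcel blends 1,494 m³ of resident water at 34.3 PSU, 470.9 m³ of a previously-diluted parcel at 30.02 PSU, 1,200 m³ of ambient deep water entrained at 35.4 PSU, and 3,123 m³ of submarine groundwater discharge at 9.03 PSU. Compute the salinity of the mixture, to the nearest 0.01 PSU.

21.64 PSU

Salt balance:
salt = 1,494×34.3 + 470.9×30.02 + 1,200×35.4 + 3,123×9.03 = 51,244.2 + 14,136.418 + 42,480 + 28,200.69 = 136,061.308
volume = 1,494 + 470.9 + 1,200 + 3,123 = 6,287.9 m³
S = 136,061.308 / 6,287.9 = 21.6386 PSU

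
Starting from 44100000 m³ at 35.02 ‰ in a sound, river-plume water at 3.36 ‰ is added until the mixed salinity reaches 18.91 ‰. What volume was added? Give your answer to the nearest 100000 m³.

Salt balance: 44,100,000×35.02 + V×3.36 = (44,100,000+V)×18.91
1,544,382,000 + 3.36V = 833,931,000 + 18.91V
710,451,000 = 15.55V
V = 45,688,167.2 m³

45700000 m³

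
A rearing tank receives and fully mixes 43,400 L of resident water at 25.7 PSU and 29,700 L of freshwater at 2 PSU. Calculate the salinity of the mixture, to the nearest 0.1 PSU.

16.1 PSU

By conservation of dissolved salt,
salt = 43,400×25.7 + 29,700×2 = 1,115,380 + 59,400 = 1,174,780
volume = 43,400 + 29,700 = 73,100 L
S = 1,174,780 / 73,100 = 16.071 PSU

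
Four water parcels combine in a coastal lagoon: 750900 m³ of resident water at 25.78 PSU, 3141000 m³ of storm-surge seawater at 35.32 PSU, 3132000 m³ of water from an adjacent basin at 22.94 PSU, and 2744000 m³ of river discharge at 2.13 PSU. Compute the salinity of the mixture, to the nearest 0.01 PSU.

21.29 PSU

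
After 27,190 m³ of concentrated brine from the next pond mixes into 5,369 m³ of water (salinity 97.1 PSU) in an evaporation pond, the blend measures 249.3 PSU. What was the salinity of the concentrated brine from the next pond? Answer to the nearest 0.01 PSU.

Salt balance: 5,369×97.1 + 27,190×S = 32,559×249.3
521,329.9 + 27,190·S = 8,116,958.7
S = (8,116,958.7 − 521,329.9) / 27,190 = 279.3538 PSU

279.35 PSU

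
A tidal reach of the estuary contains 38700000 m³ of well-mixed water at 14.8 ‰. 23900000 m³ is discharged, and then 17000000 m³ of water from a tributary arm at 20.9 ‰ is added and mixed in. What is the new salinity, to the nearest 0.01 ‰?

18.06 ‰

Remaining after removal: 14,800,000 m³ at 14.8 ‰ (salt = 219,040,000)
After addition: salt = 219,040,000 + 17,000,000×20.9 = 574,340,000; volume = 31,800,000 m³
S = 574,340,000 / 31,800,000 = 18.061 ‰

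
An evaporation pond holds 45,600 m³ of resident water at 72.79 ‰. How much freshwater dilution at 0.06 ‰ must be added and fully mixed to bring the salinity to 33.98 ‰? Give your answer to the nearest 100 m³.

Salt balance: 45,600×72.79 + V×0.06 = (45,600+V)×33.98
3,319,224 + 0.06V = 1,549,488 + 33.98V
1,769,736 = 33.92V
V = 52,173.82 m³

52200 m³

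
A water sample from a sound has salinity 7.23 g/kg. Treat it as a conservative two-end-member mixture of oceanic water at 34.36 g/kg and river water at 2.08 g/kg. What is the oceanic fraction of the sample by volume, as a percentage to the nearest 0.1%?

Let g be the oceanic fraction. Salt balance per unit volume:
g×34.36 + (1−g)×2.08 = 7.23
g = (7.23 − 2.08) / (34.36 − 2.08) = 5.15/32.28 = 0.1595

16.0%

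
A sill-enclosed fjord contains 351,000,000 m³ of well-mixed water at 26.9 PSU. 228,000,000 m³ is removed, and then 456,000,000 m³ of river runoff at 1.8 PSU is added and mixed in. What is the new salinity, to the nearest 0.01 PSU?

Remaining after removal: 123,000,000 m³ at 26.9 PSU (salt = 3,308,700,000)
After addition: salt = 3,308,700,000 + 456,000,000×1.8 = 4,129,500,000; volume = 579,000,000 m³
S = 4,129,500,000 / 579,000,000 = 7.1321 PSU

7.13 PSU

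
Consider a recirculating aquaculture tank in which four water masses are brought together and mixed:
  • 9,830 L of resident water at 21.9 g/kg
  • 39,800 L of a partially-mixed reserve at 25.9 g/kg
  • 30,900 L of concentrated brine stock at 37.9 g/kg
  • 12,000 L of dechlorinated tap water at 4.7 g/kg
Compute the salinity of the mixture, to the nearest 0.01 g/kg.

Mass of salt is conserved:
salt = 9,830×21.9 + 39,800×25.9 + 30,900×37.9 + 12,000×4.7 = 215,277 + 1,030,820 + 1,171,110 + 56,400 = 2,473,607
volume = 9,830 + 39,800 + 30,900 + 12,000 = 92,530 L
S = 2,473,607 / 92,530 = 26.733 g/kg

26.73 g/kg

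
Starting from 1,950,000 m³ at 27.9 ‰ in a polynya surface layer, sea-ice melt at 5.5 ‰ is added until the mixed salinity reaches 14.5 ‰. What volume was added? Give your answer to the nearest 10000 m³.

Salt balance: 1,950,000×27.9 + V×5.5 = (1,950,000+V)×14.5
54,405,000 + 5.5V = 28,275,000 + 14.5V
26,130,000 = 9V
V = 2,903,333.33 m³

2900000 m³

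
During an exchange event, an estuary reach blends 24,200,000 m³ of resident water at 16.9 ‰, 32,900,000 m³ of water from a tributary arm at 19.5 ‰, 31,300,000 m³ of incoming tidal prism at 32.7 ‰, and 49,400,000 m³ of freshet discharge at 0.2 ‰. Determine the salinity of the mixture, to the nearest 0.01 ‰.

15.12 ‰

Weighted by volume,
salt = 24,200,000×16.9 + 32,900,000×19.5 + 31,300,000×32.7 + 49,400,000×0.2 = 408,980,000 + 641,550,000 + 1,023,510,000 + 9,880,000 = 2,083,920,000
volume = 24,200,000 + 32,900,000 + 31,300,000 + 49,400,000 = 137,800,000 m³
S = 2,083,920,000 / 137,800,000 = 15.1228 ‰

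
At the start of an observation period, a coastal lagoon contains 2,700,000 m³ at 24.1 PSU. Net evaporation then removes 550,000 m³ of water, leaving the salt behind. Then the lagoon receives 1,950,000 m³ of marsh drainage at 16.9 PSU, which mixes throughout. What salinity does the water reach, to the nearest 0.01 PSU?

23.91 PSU

After evaporation: salt = 2,700,000×24.1 = 65,070,000; volume = 2,700,000 − 550,000 = 2,150,000 m³
After mixing: salt = 65,070,000 + 1,950,000×16.9 = 98,025,000; volume = 2,150,000 + 1,950,000 = 4,100,000 m³
S = 98,025,000 / 4,100,000 = 23.9085 PSU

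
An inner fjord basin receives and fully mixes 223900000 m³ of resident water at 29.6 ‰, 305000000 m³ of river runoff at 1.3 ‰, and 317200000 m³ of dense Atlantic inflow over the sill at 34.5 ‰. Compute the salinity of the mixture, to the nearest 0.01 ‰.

21.24 ‰

By conservation of dissolved salt,
salt = 223,900,000×29.6 + 305,000,000×1.3 + 317,200,000×34.5 = 6,627,440,000 + 396,500,000 + 10,943,400,000 = 17,967,340,000
volume = 223,900,000 + 305,000,000 + 317,200,000 = 846,100,000 m³
S = 17,967,340,000 / 846,100,000 = 21.2355 ‰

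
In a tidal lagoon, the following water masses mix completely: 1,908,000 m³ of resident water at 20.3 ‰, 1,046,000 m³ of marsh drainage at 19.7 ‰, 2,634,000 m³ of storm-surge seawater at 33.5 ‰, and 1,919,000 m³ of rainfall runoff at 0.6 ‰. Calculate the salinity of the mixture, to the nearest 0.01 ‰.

Mass of salt is conserved:
salt = 1,908,000×20.3 + 1,046,000×19.7 + 2,634,000×33.5 + 1,919,000×0.6 = 38,732,400 + 20,606,200 + 88,239,000 + 1,151,400 = 148,729,000
volume = 1,908,000 + 1,046,000 + 2,634,000 + 1,919,000 = 7,507,000 m³
S = 148,729,000 / 7,507,000 = 19.812 ‰

19.81 ‰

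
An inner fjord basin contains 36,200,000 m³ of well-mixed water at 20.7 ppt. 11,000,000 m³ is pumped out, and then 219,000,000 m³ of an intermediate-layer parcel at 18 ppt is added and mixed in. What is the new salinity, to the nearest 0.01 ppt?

18.28 ppt

Remaining after removal: 25,200,000 m³ at 20.7 ppt (salt = 521,640,000)
After addition: salt = 521,640,000 + 219,000,000×18 = 4,463,640,000; volume = 244,200,000 m³
S = 4,463,640,000 / 244,200,000 = 18.2786 ppt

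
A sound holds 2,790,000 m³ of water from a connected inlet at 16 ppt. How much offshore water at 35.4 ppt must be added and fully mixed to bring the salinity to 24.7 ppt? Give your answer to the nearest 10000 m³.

Salt balance: 2,790,000×16 + V×35.4 = (2,790,000+V)×24.7
44,640,000 + 35.4V = 68,913,000 + 24.7V
24,273,000 = 10.7V
V = 2,268,504.67 m³

2270000 m³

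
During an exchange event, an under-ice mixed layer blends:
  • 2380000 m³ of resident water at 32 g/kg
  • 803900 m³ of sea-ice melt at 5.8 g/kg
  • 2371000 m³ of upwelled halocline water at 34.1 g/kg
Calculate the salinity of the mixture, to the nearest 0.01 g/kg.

Conserving salt mass:
salt = 2,380,000×32 + 803,900×5.8 + 2,371,000×34.1 = 76,160,000 + 4,662,620 + 80,851,100 = 161,673,720
volume = 2,380,000 + 803,900 + 2,371,000 = 5,554,900 m³
S = 161,673,720 / 5,554,900 = 29.1047 g/kg

29.10 g/kg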